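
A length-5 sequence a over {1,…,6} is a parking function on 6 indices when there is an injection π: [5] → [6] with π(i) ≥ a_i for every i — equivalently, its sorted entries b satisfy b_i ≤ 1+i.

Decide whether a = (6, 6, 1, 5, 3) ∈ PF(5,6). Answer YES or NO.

Rearranged: b = (1, 3, 5, 6, 6).
  b_1=1 ≤ 2
  b_2=3 ≤ 3
  b_3=5 > 4
  fails at i=3 ⇒ NO

NO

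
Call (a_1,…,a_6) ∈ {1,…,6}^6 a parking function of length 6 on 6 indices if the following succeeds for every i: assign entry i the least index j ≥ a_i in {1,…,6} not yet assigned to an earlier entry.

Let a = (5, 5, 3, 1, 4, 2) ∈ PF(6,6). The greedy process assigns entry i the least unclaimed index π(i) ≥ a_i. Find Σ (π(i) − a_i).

Σπ = 6·7/2 = 21 (π permutes [6]); Σa = 5+5+3+1+4+2 = 20; disp = 21−20 = 1.

1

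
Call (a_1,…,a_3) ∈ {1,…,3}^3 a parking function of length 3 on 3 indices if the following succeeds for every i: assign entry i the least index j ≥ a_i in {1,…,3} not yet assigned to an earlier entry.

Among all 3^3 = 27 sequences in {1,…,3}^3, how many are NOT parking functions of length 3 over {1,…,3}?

#PF = (3+1−3)·(3+1)^{3−1} = 1 · 16 = 16
Example (1,3,3) → sorted (1,3,3): b_2=3>2, not a PF.
So 27 − 16 = 11 fail.

11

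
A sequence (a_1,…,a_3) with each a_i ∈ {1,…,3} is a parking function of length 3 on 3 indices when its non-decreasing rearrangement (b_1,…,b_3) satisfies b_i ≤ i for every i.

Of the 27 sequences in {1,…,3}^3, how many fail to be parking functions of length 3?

|PF(3,3)| = (3+1−3)·(3+1)^{3−1} = 1×16 = 16 (Pollak)
Check (2,3,3) → sorted (2,3,3): b_1=2>1, not a PF.
3^3 − 16 = 27 − 16 = 11

11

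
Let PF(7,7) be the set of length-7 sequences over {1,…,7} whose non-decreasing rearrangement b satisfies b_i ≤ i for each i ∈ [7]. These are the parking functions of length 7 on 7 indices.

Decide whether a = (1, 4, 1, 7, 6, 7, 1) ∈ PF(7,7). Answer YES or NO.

Rearranged: b = (1, 1, 1, 4, 6, 7, 7).
  b_1=1 ≤ 1
  b_2=1 ≤ 2
  b_3=1 ≤ 3
  b_4=4 ≤ 4
  b_5=6 > 5
  fails at i=5 ⇒ NO

NO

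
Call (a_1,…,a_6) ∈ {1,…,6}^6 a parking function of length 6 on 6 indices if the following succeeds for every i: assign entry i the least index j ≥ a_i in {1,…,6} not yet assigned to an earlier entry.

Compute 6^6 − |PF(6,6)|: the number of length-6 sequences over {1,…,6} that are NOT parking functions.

Count = (6−6+1)·(6+1)^(6−1) = 1 · 16807 = 16807 [KW]
One tuple (6,3,2,6,3,6) → sorted (2,3,3,6,6,6): b_1=2>1, not a PF.
So 46656 − 16807 = 29849 fail.

29849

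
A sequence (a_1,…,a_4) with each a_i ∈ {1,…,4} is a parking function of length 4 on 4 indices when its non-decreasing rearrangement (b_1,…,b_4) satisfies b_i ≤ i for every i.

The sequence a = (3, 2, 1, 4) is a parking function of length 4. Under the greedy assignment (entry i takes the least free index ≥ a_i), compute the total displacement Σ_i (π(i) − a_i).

Σπ = 4·5/2 = 10 (π permutes [4]); Σa = 3+2+1+4 = 10; disp = 10−10 = 0.

0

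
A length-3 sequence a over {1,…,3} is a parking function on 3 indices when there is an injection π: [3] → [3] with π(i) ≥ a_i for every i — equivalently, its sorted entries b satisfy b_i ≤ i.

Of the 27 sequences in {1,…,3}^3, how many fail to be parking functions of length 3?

Count = (3+1−3)·(3+1)^{3−1} = 1×16 = 16
One tuple (3,2,3) → sorted (2,3,3): b_1=2>1, not a PF.
So 27 − 16 = 11 fail.

11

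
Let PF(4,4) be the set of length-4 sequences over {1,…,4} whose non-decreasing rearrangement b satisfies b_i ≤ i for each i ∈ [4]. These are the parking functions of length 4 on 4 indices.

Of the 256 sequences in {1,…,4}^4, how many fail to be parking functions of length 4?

Count = 1·5^3 = 1 · 125 = 125
One tuple (4,3,4,1) → sorted (1,3,4,4): b_2=3>2, not a PF.
So 256 − 125 = 131 fail.

131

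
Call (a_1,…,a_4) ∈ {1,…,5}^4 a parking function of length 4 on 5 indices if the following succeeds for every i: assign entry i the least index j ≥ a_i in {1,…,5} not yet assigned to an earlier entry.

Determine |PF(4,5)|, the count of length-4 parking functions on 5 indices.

432

Count = (5+1−4)·(5+1)^{4−1} = 2 · 216 = 432
Check (1,3,3,4) → sorted (1,3,3,4): b_i ≤ 1+i ∀i, a PF.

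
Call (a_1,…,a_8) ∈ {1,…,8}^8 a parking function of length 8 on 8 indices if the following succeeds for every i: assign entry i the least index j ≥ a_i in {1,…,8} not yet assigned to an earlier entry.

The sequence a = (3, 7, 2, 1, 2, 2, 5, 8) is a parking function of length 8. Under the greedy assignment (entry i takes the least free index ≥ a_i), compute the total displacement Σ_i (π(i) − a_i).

Σπ(i) = 1+…+8 = 36; Σa = 3+7+2+1+2+2+5+8 = 30; disp = 36−30 = 6.

6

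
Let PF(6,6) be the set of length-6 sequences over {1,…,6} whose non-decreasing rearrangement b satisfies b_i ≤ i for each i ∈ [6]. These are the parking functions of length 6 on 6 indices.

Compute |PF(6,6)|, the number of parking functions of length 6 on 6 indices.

Count = 1·7^5 = 1×16807 = 16807 [KW]
One tuple (1,1,5,3,2,4) → sorted (1,1,2,3,4,5): b_i ≤ i ∀i, a PF.

16807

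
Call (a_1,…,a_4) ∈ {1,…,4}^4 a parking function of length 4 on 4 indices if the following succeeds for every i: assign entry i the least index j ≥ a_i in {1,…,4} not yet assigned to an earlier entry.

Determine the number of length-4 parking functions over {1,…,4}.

|PF| = 1·5^3 = 1 · 125 = 125 (Konheim–Weiss)
E.g. (2,1,1,1) → sorted (1,1,1,2): b_i ≤ i ∀i, a PF.

125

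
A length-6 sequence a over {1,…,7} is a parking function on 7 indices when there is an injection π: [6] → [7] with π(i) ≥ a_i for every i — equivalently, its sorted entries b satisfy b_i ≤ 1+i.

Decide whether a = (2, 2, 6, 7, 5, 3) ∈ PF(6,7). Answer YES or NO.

Sorted: b = (2, 2, 3, 5, 6, 7).
  b_1=2 ≤ 2
  b_2=2 ≤ 3
  b_3=3 ≤ 4
  b_4=5 ≤ 5
  b_5=6 ≤ 6
  b_6=7 ≤ 7
All bounds hold ⇒ YES

YES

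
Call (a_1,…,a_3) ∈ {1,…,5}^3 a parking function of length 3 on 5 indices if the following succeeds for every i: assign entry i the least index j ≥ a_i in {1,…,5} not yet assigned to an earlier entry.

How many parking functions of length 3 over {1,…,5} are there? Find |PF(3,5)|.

108

#PF = (5+1−3)·(5+1)^{3−1} = 3·36 = 108 (Konheim–Weiss)
One tuple (3,3,2) → sorted (2,3,3): b_i ≤ 2+i ∀i, a PF.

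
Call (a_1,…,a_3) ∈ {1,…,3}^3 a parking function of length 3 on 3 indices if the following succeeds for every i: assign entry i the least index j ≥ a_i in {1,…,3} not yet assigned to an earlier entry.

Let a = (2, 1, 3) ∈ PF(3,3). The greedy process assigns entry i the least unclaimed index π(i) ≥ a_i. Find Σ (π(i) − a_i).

0

Σπ = 3·4/2 = 6 (π permutes [3]); Σa = 2+1+3 = 6; disp = 6−6 = 0.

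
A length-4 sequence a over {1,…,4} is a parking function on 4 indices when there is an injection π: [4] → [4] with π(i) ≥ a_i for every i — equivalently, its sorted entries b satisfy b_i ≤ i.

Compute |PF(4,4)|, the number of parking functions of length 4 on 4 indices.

125

Count = 1·5^3 = 1×125 = 125 [KW]
Check (2,4,1,1) → sorted (1,1,2,4): b_i ≤ i ∀i, a PF.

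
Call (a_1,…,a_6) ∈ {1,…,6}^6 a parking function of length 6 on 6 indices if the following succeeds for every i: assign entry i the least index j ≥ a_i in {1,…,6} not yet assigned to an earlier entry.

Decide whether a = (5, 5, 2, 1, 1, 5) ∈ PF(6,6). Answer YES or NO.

NO

Sorted: b = (1, 1, 2, 5, 5, 5).
  b_1=1 ≤ 1
  b_2=1 ≤ 2
  b_3=2 ≤ 3
  b_4=5 > 4
  fails at i=4 ⇒ NO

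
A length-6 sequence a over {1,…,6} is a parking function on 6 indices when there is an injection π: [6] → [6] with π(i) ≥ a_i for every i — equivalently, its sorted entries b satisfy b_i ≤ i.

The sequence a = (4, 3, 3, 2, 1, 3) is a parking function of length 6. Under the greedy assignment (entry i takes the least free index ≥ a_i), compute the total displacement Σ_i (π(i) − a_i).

Σπ(i) = 1+…+6 = 21; Σa = 4+3+3+2+1+3 = 16; disp = 21−16 = 5.

5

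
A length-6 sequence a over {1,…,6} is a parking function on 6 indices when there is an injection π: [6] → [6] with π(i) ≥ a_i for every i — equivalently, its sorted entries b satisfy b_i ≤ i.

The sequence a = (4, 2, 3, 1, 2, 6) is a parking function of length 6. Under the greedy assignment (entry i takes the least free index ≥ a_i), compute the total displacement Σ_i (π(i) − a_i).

Σπ = 6·7/2 = 21 (π permutes [6]); Σa = 4+2+3+1+2+6 = 18; disp = 21−18 = 3.

3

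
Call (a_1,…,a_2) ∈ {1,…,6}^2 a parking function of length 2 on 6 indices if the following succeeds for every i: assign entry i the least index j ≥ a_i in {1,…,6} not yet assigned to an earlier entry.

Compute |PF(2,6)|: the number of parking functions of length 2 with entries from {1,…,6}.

#PF = (6+1−2)·(6+1)^{2−1} = 5·7 = 35 (Konheim–Weiss)
One tuple (3,3) → sorted (3,3): b_i ≤ 4+i ∀i, a PF.

35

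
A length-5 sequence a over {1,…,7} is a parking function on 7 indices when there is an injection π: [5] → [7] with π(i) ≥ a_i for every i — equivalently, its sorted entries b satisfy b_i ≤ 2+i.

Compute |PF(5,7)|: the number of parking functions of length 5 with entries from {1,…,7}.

12288

Count = 3·8^4 = 3×4096 = 12288 (Pollak)
E.g. (6,1,6,4,1) → sorted (1,1,4,6,6): b_i ≤ 2+i ∀i, a PF.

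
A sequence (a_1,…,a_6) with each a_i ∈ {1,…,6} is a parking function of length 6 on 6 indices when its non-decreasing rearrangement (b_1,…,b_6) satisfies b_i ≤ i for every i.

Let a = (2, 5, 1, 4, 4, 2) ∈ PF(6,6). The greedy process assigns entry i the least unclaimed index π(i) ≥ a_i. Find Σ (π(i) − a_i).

Σπ = 21 ({1..6} each once); Σa = 2+5+1+4+4+2 = 18; disp = 21−18 = 3.

3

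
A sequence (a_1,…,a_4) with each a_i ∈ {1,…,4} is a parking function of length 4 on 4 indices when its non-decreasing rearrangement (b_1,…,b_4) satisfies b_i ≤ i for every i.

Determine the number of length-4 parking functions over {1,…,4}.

|PF| = (4−4+1)·(4+1)^(4−1) = 1×125 = 125 (Konheim–Weiss)
Check (1,1,3,1) → sorted (1,1,1,3): b_i ≤ i ∀i, a PF.

125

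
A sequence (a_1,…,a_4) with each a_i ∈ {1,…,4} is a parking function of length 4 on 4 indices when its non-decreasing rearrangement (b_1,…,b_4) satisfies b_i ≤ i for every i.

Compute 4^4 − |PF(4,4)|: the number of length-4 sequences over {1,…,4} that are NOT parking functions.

|PF(4,4)| = (4−4+1)·(4+1)^(4−1) = 1·125 = 125 [KW]
One tuple (3,3,4,4) → sorted (3,3,4,4): b_1=3>1, not a PF.
So 256 − 125 = 131 fail.

131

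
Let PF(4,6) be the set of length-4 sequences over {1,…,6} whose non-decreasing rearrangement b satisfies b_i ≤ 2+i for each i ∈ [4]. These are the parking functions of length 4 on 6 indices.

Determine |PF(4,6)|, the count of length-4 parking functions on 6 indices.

1029

#PF = (6−4+1)·(6+1)^(4−1) = 3 · 343 = 1029 (Konheim–Weiss)
E.g. (2,4,4,4) → sorted (2,4,4,4): b_i ≤ 2+i ∀i, a PF.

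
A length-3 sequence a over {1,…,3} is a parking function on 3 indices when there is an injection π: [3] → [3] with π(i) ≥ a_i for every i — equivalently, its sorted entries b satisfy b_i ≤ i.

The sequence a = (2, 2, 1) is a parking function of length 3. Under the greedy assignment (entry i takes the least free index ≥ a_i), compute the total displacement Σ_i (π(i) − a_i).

Σπ(i) = 1+…+3 = 6; Σa = 2+2+1 = 5; disp = 6−5 = 1.

1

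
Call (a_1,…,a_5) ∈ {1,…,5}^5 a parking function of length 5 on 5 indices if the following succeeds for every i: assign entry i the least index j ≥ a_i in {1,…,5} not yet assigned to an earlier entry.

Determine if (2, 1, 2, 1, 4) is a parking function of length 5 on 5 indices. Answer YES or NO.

Order a: b = (1, 1, 2, 2, 4).
  b_1=1 ≤ 1
  b_2=1 ≤ 2
  b_3=2 ≤ 3
  b_4=2 ≤ 4
  b_5=4 ≤ 5
All bounds hold ⇒ YES

YES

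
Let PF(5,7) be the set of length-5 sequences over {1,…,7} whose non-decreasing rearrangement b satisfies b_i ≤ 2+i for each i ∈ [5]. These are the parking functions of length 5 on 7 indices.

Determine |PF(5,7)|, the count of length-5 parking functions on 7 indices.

#PF = (7−5+1)·(7+1)^(5−1) = 3·4096 = 12288 [KW]
One tuple (3,6,4,4,5) → sorted (3,4,4,5,6): b_i ≤ 2+i ∀i, a PF.

12288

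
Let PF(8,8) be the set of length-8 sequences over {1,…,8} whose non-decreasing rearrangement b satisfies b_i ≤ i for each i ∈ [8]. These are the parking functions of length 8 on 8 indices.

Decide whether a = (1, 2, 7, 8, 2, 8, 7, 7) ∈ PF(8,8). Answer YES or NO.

Order a: b = (1, 2, 2, 7, 7, 7, 8, 8).
  b_1=1 ≤ 1
  b_2=2 ≤ 2
  b_3=2 ≤ 3
  b_4=7 > 4
  fails at i=4 ⇒ NO

NO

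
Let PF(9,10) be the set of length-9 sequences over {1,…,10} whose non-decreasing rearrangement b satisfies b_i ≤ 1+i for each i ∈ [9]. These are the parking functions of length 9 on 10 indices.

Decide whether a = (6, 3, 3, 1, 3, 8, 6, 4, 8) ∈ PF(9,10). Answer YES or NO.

Sorted: b = (1, 3, 3, 3, 4, 6, 6, 8, 8).
  b_1=1 ≤ 2
  b_2=3 ≤ 3
  b_3=3 ≤ 4
  b_4=3 ≤ 5
  b_5=4 ≤ 6
  b_6=6 ≤ 7
  b_7=6 ≤ 8
  b_8=8 ≤ 9
  b_9=8 ≤ 10
All bounds hold ⇒ YES

YES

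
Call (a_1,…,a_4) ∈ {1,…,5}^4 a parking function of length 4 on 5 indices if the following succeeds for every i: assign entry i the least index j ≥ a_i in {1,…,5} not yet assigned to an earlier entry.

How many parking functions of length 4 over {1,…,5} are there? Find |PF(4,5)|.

#PF = (5+1−4)·(5+1)^{4−1} = 2·216 = 432 (Pollak)
One tuple (5,3,2,4) → sorted (2,3,4,5): b_i ≤ 1+i ∀i, a PF.

432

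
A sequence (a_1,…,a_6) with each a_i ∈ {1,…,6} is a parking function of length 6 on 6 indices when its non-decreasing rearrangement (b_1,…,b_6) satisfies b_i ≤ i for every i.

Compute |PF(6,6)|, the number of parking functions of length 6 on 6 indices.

16807

|PF| = (6+1−6)·(6+1)^{6−1} = 1×16807 = 16807 (Pollak)
E.g. (3,3,6,1,1,3) → sorted (1,1,3,3,3,6): b_i ≤ i ∀i, a PF.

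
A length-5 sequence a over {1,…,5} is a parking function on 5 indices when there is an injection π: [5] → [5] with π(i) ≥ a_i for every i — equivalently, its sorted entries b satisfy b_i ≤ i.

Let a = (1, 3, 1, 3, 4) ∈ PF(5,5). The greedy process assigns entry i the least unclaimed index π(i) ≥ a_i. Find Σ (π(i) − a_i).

Σπ = 15 ({1..5} each once); Σa = 1+3+1+3+4 = 12; disp = 15−12 = 3.

3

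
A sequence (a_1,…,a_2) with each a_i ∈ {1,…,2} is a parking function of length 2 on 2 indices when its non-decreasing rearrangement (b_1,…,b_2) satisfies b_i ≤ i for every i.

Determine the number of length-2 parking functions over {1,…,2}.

|PF| = 1·3^1 = 1 · 3 = 3 (Konheim–Weiss)
One tuple (1,2) → sorted (1,2): b_i ≤ i ∀i, a PF.

3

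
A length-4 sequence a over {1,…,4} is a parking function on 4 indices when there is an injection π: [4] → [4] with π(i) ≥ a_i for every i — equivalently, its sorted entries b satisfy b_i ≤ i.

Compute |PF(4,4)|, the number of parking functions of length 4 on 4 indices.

125

|PF| = 1·5^3 = 1×125 = 125 (Pollak)
Check (1,4,1,2) → sorted (1,1,2,4): b_i ≤ i ∀i, a PF.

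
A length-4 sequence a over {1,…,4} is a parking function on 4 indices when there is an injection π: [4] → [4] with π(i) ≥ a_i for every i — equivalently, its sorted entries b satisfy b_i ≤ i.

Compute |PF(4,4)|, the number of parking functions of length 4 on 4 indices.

125

|PF(4,4)| = (4+1−4)·(4+1)^{4−1} = 1·125 = 125 (Pollak)
Example (2,1,1,3) → sorted (1,1,2,3): b_i ≤ i ∀i, a PF.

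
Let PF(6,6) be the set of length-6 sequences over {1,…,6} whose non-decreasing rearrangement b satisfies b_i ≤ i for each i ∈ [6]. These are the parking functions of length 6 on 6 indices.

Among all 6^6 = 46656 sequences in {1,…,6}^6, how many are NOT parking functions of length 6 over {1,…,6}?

|PF(6,6)| = (6+1−6)·(6+1)^{6−1} = 1×16807 = 16807 (Pollak)
Example (6,2,3,6,6,2) → sorted (2,2,3,6,6,6): b_1=2>1, not a PF.
So 46656 − 16807 = 29849 fail.

29849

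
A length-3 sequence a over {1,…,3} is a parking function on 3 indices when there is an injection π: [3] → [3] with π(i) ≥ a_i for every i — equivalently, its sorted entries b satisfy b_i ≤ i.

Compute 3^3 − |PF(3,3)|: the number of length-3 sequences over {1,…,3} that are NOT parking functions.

|PF(3,3)| = (3−3+1)·(3+1)^(3−1) = 1 · 16 = 16 (Konheim–Weiss)
One tuple (3,3,1) → sorted (1,3,3): b_2=3>2, not a PF.
So 27 − 16 = 11 fail.

11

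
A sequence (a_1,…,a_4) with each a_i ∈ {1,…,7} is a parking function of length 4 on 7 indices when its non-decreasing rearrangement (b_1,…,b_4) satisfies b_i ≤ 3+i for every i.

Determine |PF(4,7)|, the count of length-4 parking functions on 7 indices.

2048

Count = 4·8^3 = 4×512 = 2048 [KW]
E.g. (2,2,3,2) → sorted (2,2,2,3): b_i ≤ 3+i ∀i, a PF.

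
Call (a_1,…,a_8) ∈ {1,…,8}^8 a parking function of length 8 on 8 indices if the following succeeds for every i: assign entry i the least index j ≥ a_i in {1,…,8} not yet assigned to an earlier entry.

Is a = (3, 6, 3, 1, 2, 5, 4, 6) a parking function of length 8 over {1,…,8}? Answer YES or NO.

Order a: b = (1, 2, 3, 3, 4, 5, 6, 6).
  b_1=1 ≤ 1
  b_2=2 ≤ 2
  b_3=3 ≤ 3
  b_4=3 ≤ 4
  b_5=4 ≤ 5
  b_6=5 ≤ 6
  b_7=6 ≤ 7
  b_8=6 ≤ 8
All bounds hold ⇒ YES

YES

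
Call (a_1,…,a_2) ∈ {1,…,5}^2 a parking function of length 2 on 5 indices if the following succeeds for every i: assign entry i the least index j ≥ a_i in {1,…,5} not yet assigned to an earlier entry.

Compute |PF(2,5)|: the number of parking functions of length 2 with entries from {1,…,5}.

|PF| = (6−2)·6^(2−1) = 4×6 = 24 (Pollak)
E.g. (2,4) → sorted (2,4): b_i ≤ 3+i ∀i, a PF.

24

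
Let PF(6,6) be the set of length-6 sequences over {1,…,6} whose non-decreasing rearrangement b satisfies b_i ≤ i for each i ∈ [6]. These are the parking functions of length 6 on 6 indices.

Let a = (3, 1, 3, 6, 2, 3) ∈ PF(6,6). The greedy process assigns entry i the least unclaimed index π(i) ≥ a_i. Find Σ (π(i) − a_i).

3

Σπ(i) = 1+…+6 = 21; Σa = 3+1+3+6+2+3 = 18; disp = 21−18 = 3.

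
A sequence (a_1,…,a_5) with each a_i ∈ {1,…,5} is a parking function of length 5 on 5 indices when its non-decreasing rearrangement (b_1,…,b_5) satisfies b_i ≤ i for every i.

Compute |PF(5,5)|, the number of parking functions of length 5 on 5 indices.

1296

#PF = 1·6^4 = 1·1296 = 1296
E.g. (1,1,3,4,3) → sorted (1,1,3,3,4): b_i ≤ i ∀i, a PF.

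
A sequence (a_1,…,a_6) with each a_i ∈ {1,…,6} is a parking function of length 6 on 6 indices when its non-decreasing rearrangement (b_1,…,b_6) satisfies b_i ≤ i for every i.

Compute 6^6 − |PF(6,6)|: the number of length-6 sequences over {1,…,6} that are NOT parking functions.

29849

Count = (7−6)·7^(6−1) = 1×16807 = 16807 (Konheim–Weiss)
Example (4,4,4,5,3,6) → sorted (3,4,4,4,5,6): b_1=3>1, not a PF.
So 46656 − 16807 = 29849 fail.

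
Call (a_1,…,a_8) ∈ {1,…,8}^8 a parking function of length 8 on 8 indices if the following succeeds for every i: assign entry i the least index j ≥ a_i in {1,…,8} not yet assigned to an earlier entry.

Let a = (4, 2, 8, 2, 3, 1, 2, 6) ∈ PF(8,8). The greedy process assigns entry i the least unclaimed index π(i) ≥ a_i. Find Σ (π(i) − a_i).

Σπ = 8·9/2 = 36 (π permutes [8]); Σa = 4+2+8+2+3+1+2+6 = 28; disp = 36−28 = 8.

8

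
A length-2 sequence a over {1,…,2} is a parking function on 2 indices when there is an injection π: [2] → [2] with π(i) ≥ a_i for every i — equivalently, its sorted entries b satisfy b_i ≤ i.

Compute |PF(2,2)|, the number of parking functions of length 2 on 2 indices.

Count = 1·3^1 = 1×3 = 3 (Konheim–Weiss)
E.g. (1,2) → sorted (1,2): b_i ≤ i ∀i, a PF.

3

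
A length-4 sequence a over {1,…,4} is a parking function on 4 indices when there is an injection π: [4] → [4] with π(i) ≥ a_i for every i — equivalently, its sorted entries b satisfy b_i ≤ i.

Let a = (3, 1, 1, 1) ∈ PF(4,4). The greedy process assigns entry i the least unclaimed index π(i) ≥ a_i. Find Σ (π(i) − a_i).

Σπ(i) = 1+…+4 = 10; Σa = 3+1+1+1 = 6; disp = 10−6 = 4.

4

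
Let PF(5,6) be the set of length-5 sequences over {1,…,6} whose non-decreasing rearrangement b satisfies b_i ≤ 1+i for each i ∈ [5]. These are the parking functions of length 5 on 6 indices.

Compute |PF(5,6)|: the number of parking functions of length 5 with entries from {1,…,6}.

4802

|PF| = (6−5+1)·(6+1)^(5−1) = 2 · 2401 = 4802 (Konheim–Weiss)
Example (2,4,6,1,4) → sorted (1,2,4,4,6): b_i ≤ 1+i ∀i, a PF.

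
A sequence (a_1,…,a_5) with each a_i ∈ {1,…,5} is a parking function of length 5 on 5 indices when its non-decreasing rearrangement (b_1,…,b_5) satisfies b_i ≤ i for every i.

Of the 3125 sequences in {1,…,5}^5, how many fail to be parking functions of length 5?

1829

#PF = (5+1−5)·(5+1)^{5−1} = 1·1296 = 1296 [KW]
E.g. (5,1,1,5,5) → sorted (1,1,5,5,5): b_3=5>3, not a PF.
Total 3125; non-PF = 3125−1296 = 1829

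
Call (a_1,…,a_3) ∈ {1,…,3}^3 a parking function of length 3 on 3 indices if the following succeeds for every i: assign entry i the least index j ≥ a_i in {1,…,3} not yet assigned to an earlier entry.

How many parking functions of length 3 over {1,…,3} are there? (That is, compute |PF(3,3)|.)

Count = 1·4^2 = 1 · 16 = 16 [KW]
One tuple (2,1,1) → sorted (1,1,2): b_i ≤ i ∀i, a PF.

16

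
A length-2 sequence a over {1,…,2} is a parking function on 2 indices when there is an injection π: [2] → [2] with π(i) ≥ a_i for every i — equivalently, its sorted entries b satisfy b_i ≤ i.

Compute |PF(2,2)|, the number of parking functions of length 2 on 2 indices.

|PF(2,2)| = (3−2)·3^(2−1) = 1 · 3 = 3 [KW]
Check (1,1) → sorted (1,1): b_i ≤ i ∀i, a PF.

3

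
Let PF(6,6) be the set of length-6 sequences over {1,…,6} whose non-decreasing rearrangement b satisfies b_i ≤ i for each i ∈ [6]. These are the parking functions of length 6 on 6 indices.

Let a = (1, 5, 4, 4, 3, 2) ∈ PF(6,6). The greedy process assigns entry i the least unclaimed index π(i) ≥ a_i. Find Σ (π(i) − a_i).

Σπ(i) = 1+…+6 = 21; Σa = 1+5+4+4+3+2 = 19; disp = 21−19 = 2.

2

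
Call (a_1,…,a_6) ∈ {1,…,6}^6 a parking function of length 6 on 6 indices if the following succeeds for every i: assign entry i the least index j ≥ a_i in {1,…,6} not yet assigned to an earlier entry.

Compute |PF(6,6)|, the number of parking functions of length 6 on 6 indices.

16807

|PF| = (6+1−6)·(6+1)^{6−1} = 1·16807 = 16807 (Pollak)
Check (1,3,2,1,6,2) → sorted (1,1,2,2,3,6): b_i ≤ i ∀i, a PF.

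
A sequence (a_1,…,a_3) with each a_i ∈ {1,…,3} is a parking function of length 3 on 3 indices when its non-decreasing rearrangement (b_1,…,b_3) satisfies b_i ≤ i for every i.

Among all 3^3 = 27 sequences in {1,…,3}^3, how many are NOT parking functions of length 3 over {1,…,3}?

11

|PF(3,3)| = (3+1−3)·(3+1)^{3−1} = 1·16 = 16
Example (1,3,3) → sorted (1,3,3): b_2=3>2, not a PF.
Total 27; non-PF = 27−16 = 11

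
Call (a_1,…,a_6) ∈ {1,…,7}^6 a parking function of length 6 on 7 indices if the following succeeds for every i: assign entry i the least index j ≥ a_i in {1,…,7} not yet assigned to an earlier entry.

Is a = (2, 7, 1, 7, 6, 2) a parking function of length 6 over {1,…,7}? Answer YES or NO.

Order a: b = (1, 2, 2, 6, 7, 7).
  b_1=1 ≤ 2
  b_2=2 ≤ 3
  b_3=2 ≤ 4
  b_4=6 > 5
  fails at i=4 ⇒ NO

NO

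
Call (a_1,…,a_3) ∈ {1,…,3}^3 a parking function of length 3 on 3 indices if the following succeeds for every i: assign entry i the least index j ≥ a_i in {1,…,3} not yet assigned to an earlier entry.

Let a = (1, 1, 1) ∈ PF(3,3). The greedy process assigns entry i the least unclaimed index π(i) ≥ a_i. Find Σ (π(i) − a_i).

Σπ = 6 ({1..3} each once); Σa = 1+1+1 = 3; disp = 6−3 = 3.

3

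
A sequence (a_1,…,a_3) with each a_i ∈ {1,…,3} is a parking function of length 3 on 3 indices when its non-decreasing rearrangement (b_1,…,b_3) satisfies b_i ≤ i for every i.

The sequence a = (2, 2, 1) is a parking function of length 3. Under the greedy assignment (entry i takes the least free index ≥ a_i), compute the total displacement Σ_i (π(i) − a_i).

1

Σπ(i) = 1+…+3 = 6; Σa = 2+2+1 = 5; disp = 6−5 = 1.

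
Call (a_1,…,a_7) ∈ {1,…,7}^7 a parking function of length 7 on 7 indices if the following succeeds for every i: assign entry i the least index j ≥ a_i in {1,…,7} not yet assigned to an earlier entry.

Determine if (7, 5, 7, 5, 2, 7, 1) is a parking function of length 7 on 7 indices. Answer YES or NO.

NO

Rearranged: b = (1, 2, 5, 5, 7, 7, 7).
  b_1=1 ≤ 1
  b_2=2 ≤ 2
  b_3=5 > 3
  fails at i=3 ⇒ NO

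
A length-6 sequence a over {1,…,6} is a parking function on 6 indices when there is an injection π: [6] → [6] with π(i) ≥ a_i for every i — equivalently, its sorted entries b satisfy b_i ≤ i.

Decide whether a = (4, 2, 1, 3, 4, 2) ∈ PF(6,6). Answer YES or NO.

Sorted: b = (1, 2, 2, 3, 4, 4).
  b_1=1 ≤ 1
  b_2=2 ≤ 2
  b_3=2 ≤ 3
  b_4=3 ≤ 4
  b_5=4 ≤ 5
  b_6=4 ≤ 6
All bounds hold ⇒ YES

YES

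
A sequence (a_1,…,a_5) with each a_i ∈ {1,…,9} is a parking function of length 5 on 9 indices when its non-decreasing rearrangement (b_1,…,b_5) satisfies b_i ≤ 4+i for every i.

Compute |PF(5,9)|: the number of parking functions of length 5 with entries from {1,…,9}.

50000

Count = (9+1−5)·(9+1)^{5−1} = 5×10000 = 50000 (Pollak)
Example (3,1,5,6,4) → sorted (1,3,4,5,6): b_i ≤ 4+i ∀i, a PF.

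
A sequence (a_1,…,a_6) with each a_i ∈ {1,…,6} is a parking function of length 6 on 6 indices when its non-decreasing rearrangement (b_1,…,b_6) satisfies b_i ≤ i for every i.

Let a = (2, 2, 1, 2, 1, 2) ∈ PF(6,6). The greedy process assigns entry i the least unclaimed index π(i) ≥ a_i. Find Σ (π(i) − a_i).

11

Σπ = 21 ({1..6} each once); Σa = 2+2+1+2+1+2 = 10; disp = 21−10 = 11.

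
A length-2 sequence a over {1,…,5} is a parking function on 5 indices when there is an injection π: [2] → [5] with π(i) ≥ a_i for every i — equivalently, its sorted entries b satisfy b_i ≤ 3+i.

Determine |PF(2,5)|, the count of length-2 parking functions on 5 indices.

24

|PF| = (6−2)·6^(2−1) = 4 · 6 = 24 [KW]
One tuple (2,3) → sorted (2,3): b_i ≤ 3+i ∀i, a PF.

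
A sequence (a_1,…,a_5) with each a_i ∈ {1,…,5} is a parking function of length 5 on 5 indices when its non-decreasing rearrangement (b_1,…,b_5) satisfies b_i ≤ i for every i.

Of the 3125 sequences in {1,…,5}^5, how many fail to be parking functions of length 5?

1829

|PF| = 1·6^4 = 1 · 1296 = 1296
E.g. (5,2,2,3,2) → sorted (2,2,2,3,5): b_1=2>1, not a PF.
5^5 − 1296 = 3125 − 1296 = 1829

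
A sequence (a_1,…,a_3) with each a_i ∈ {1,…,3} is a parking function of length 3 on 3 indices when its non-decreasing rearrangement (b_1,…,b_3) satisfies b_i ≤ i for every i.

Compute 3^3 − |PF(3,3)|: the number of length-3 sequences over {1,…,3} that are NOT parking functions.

11

#PF = (3−3+1)·(3+1)^(3−1) = 1×16 = 16
Example (3,2,3) → sorted (2,3,3): b_1=2>1, not a PF.
3^3 − 16 = 27 − 16 = 11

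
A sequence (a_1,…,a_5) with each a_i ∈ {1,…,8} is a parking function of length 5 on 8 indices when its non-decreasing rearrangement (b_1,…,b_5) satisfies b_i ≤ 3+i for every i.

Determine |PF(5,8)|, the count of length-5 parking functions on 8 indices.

Count = (8−5+1)·(8+1)^(5−1) = 4×6561 = 26244 [KW]
Check (5,4,7,5,2) → sorted (2,4,5,5,7): b_i ≤ 3+i ∀i, a PF.

26244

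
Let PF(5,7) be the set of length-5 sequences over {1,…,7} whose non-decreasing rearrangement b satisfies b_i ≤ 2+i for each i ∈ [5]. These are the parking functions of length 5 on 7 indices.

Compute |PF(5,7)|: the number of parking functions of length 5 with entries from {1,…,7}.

|PF| = (8−5)·8^(5−1) = 3·4096 = 12288 (Konheim–Weiss)
E.g. (2,5,5,3,5) → sorted (2,3,5,5,5): b_i ≤ 2+i ∀i, a PF.

12288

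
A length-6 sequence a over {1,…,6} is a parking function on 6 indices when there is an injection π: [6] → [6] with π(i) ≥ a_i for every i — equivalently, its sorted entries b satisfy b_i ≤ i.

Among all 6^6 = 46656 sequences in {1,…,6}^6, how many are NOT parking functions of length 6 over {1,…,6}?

|PF| = 1·7^5 = 1×16807 = 16807 (Konheim–Weiss)
Example (6,6,5,5,5,6) → sorted (5,5,5,6,6,6): b_1=5>1, not a PF.
6^6 − 16807 = 46656 − 16807 = 29849

29849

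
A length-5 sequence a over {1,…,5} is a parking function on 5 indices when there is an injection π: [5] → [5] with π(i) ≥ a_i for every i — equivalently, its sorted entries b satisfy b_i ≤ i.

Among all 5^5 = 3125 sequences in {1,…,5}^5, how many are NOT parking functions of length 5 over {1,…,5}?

#PF = (5−5+1)·(5+1)^(5−1) = 1·1296 = 1296 [KW]
E.g. (5,5,4,3,3) → sorted (3,3,4,5,5): b_1=3>1, not a PF.
5^5 − 1296 = 3125 − 1296 = 1829

1829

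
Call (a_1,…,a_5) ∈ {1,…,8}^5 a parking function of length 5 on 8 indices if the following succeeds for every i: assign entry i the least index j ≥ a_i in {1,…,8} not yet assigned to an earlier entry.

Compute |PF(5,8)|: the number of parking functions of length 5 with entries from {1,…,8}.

|PF(5,8)| = (8−5+1)·(8+1)^(5−1) = 4×6561 = 26244 [KW]
Example (5,2,2,6,2) → sorted (2,2,2,5,6): b_i ≤ 3+i ∀i, a PF.

26244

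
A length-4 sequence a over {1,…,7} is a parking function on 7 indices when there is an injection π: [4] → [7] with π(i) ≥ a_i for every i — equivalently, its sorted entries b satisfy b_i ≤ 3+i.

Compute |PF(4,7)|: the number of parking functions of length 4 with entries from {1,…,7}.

Count = (8−4)·8^(4−1) = 4·512 = 2048 (Pollak)
Example (6,6,1,5) → sorted (1,5,6,6): b_i ≤ 3+i ∀i, a PF.

2048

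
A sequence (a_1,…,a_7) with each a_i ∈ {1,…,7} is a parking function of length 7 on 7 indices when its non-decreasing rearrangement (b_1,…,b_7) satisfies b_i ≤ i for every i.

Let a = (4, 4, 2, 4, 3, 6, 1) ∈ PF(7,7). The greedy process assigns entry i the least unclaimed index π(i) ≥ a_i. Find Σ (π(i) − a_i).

Σπ = 28 ({1..7} each once); Σa = 4+4+2+4+3+6+1 = 24; disp = 28−24 = 4.

4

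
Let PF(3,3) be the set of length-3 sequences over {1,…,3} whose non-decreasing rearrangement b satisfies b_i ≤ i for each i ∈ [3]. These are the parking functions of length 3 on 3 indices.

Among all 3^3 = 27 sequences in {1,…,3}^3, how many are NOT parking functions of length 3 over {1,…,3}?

|PF(3,3)| = (3+1−3)·(3+1)^{3−1} = 1·16 = 16 (Pollak)
Check (2,3,3) → sorted (2,3,3): b_1=2>1, not a PF.
So 27 − 16 = 11 fail.

11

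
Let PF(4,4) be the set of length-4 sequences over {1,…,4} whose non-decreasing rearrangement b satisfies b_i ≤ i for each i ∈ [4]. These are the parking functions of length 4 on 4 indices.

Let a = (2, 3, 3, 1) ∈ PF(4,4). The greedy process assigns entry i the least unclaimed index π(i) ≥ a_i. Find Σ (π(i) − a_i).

1

Σπ = 10 ({1..4} each once); Σa = 2+3+3+1 = 9; disp = 10−9 = 1.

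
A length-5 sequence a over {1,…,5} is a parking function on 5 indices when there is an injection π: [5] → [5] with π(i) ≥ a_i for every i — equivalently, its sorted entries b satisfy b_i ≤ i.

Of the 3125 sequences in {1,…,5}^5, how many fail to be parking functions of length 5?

1829

#PF = 1·6^4 = 1·1296 = 1296 [KW]
Check (2,3,3,4,4) → sorted (2,3,3,4,4): b_1=2>1, not a PF.
Total 3125; non-PF = 3125−1296 = 1829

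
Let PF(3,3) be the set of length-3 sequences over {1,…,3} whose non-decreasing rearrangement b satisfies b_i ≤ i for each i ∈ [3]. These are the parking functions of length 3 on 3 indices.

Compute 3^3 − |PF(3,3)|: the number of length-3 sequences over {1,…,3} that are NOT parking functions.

11

#PF = (3−3+1)·(3+1)^(3−1) = 1×16 = 16 (Konheim–Weiss)
Check (2,3,3) → sorted (2,3,3): b_1=2>1, not a PF.
3^3 − 16 = 27 − 16 = 11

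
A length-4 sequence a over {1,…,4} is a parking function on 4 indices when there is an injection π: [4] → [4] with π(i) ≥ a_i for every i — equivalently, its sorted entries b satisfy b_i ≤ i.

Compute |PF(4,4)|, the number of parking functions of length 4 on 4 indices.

125

|PF(4,4)| = (4−4+1)·(4+1)^(4−1) = 1×125 = 125 (Konheim–Weiss)
Check (4,3,1,2) → sorted (1,2,3,4): b_i ≤ i ∀i, a PF.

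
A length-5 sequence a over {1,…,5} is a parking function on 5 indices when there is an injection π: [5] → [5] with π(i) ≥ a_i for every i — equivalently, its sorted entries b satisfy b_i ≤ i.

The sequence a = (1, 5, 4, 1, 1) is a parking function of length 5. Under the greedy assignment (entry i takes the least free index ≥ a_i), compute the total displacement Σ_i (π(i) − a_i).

3

Σπ = 5·6/2 = 15 (π permutes [5]); Σa = 1+5+4+1+1 = 12; disp = 15−12 = 3.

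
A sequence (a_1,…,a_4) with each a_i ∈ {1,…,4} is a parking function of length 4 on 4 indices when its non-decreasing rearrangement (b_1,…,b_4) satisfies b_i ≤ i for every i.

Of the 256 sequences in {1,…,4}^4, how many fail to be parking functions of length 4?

#PF = (4+1−4)·(4+1)^{4−1} = 1×125 = 125 [KW]
Example (4,1,2,4) → sorted (1,2,4,4): b_3=4>3, not a PF.
Total 256; non-PF = 256−125 = 131

131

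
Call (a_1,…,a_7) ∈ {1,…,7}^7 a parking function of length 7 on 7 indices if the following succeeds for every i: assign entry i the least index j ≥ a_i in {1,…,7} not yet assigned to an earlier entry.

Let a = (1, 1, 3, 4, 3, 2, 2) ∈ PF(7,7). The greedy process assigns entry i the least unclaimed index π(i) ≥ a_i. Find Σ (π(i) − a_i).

12

Σπ = 7·8/2 = 28 (π permutes [7]); Σa = 1+1+3+4+3+2+2 = 16; disp = 28−16 = 12.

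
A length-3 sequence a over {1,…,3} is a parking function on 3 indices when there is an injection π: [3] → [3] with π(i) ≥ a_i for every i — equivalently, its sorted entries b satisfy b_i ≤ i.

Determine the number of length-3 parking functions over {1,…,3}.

16

|PF(3,3)| = 1·4^2 = 1 · 16 = 16 (Pollak)
One tuple (1,2,1) → sorted (1,1,2): b_i ≤ i ∀i, a PF.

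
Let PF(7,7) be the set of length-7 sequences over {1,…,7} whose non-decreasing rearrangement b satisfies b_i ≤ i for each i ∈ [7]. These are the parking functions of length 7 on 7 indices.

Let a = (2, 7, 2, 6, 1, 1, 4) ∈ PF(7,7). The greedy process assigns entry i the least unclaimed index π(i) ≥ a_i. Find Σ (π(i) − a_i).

5

Σπ = 7·8/2 = 28 (π permutes [7]); Σa = 2+7+2+6+1+1+4 = 23; disp = 28−23 = 5.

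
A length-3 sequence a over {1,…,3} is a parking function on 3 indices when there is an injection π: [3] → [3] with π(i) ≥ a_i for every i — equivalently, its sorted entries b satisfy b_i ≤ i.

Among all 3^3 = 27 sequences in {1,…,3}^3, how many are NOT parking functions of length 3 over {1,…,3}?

11

#PF = (4−3)·4^(3−1) = 1×16 = 16
Example (3,3,3) → sorted (3,3,3): b_1=3>1, not a PF.
Total 27; non-PF = 27−16 = 11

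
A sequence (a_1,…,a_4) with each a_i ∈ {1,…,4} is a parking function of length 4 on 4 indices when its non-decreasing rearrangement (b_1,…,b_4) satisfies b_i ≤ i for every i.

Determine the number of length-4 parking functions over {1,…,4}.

125

|PF| = (4−4+1)·(4+1)^(4−1) = 1 · 125 = 125 [KW]
One tuple (2,1,2,1) → sorted (1,1,2,2): b_i ≤ i ∀i, a PF.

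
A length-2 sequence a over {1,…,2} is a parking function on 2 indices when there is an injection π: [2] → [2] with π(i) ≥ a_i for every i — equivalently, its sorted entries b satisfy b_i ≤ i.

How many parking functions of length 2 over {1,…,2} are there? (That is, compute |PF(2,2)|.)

3

Count = 1·3^1 = 1 · 3 = 3 [KW]
Example (1,2) → sorted (1,2): b_i ≤ i ∀i, a PF.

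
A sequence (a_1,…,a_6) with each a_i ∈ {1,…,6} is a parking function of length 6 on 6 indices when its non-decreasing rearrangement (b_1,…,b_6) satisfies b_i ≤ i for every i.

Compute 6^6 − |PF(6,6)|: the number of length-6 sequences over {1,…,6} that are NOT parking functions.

29849

|PF| = (7−6)·7^(6−1) = 1×16807 = 16807 [KW]
Check (4,4,6,4,3,1) → sorted (1,3,4,4,4,6): b_2=3>2, not a PF.
So 46656 − 16807 = 29849 fail.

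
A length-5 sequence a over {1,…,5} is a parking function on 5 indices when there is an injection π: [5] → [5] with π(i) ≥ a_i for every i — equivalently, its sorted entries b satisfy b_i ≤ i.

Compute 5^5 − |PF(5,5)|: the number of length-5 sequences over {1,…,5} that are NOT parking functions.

|PF(5,5)| = (6−5)·6^(5−1) = 1×1296 = 1296 (Pollak)
Check (5,4,5,4,3) → sorted (3,4,4,5,5): b_1=3>1, not a PF.
5^5 − 1296 = 3125 − 1296 = 1829

1829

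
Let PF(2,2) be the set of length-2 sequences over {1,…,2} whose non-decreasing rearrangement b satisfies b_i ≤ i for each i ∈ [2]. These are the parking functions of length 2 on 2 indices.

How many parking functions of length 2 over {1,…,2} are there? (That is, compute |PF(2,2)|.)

#PF = (3−2)·3^(2−1) = 1·3 = 3
One tuple (1,1) → sorted (1,1): b_i ≤ i ∀i, a PF.

3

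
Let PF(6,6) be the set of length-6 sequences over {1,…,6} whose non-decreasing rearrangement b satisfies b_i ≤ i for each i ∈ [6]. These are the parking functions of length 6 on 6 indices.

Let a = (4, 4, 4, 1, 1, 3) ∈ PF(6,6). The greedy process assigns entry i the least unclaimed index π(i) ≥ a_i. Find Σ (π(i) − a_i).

4

Σπ = 6·7/2 = 21 (π permutes [6]); Σa = 4+4+4+1+1+3 = 17; disp = 21−17 = 4.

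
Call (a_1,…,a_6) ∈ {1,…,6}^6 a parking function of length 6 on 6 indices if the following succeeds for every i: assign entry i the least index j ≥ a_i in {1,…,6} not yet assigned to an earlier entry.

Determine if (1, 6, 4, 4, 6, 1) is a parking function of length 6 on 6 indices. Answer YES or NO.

Rearranged: b = (1, 1, 4, 4, 6, 6).
  b_1=1 ≤ 1
  b_2=1 ≤ 2
  b_3=4 > 3
  fails at i=3 ⇒ NO

NO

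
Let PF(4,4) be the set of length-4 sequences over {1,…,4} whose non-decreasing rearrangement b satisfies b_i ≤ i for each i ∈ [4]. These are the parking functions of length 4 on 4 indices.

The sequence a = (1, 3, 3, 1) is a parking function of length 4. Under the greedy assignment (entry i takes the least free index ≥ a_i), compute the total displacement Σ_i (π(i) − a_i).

2

Σπ = 4·5/2 = 10 (π permutes [4]); Σa = 1+3+3+1 = 8; disp = 10−8 = 2.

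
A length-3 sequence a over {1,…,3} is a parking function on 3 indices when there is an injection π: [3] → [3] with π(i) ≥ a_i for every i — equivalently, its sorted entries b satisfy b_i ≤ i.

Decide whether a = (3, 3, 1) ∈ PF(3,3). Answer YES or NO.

NO

Order a: b = (1, 3, 3).
  b_1=1 ≤ 1
  b_2=3 > 2
  fails at i=2 ⇒ NO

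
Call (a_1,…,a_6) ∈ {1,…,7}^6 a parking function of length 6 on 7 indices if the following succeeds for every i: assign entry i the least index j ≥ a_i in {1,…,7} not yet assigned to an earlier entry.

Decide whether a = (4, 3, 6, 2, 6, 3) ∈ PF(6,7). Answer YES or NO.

YES

Rearranged: b = (2, 3, 3, 4, 6, 6).
  b_1=2 ≤ 2
  b_2=3 ≤ 3
  b_3=3 ≤ 4
  b_4=4 ≤ 5
  b_5=6 ≤ 6
  b_6=6 ≤ 7
All bounds hold ⇒ YES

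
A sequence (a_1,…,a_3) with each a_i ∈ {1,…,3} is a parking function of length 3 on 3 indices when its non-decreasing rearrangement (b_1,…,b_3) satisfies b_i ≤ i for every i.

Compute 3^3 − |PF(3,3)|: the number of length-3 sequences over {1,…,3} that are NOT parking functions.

11

#PF = 1·4^2 = 1×16 = 16
E.g. (2,3,3) → sorted (2,3,3): b_1=2>1, not a PF.
3^3 − 16 = 27 − 16 = 11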